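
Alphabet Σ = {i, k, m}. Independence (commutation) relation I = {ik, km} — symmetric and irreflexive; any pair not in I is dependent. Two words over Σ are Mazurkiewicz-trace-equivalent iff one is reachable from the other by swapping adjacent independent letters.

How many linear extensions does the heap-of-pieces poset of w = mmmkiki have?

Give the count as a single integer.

#0=m has no predecessor
#1=m depends on [0:m]
#2=m depends on [1:m]
#3=k has no predecessor
#4=i depends on [2:m]
#5=k depends on [3:k]
#6=i depends on [4:i]
sources: [0:m, 3:k]
N(rest) = Σ N(rest − s) over sources s of rest; N(one piece) = 1:
  size 1 → [5]=1  [6]=1
  size 2 → [3,5]=1  [4,6]=1  [5,6]=2
  size 3 → [2,4,6]=1  [3,5,6]=3  [4,5,6]=3
  size 4 → [1,2,4,6]=1  [2,4,5,6]=4  [3,4,5,6]=6
  size 5 → [0,1,2,4,6]=1  [1,2,4,5,6]=5  [2,3,4,5,6]=10
  first=0(m) contributes 15
  first=3(k) contributes 6
|[w]| = 21

21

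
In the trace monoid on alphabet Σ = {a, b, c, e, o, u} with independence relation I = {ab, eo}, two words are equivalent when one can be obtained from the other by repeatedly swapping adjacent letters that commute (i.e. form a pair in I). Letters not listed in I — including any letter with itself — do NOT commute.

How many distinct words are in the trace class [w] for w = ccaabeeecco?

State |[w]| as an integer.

0(c) covers ∅
1(c) covers 0:c
2(a) covers 1:c
3(a) covers 2:a
4(b) covers 1:c
5(e) covers 3:a, 4:b
6(e) covers 5:e
7(e) covers 6:e
8(c) covers 7:e
9(c) covers 8:c
10(o) covers 9:c
floor of heap: 0:c
completions by unplaced set U, small U first (add the entries for U minus each lowest piece of U):
  |U|=1: {10}:1
  |U|=2: {9,10}:1
  |U|=3: {8,9,10}:1
  |U|=4: {7,8,9,10}:1
  |U|=5: {6,7,8,9,10}:1
  |U|=6: {5,6,7,8,9,10}:1
  |U|=7: {3,5,6,7,8,9,10}:1  {4,5,6,7,8,9,10}:1
  |U|=8: {2,3,5,6,7,8,9,10}:1  {3,4,5,6,7,8,9,10}:2
  |U|=9: {2,3,4,5,6,7,8,9,10}:3
  start at 0(c): 3

3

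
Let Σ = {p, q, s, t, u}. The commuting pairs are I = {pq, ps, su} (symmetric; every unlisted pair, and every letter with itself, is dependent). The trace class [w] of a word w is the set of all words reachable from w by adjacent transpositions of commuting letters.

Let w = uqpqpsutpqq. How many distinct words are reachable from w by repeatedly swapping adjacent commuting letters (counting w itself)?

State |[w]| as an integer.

#0=u has no predecessor
#1=q depends on [0:u]
#2=p depends on [0:u]
#3=q depends on [1:q]
#4=p depends on [2:p]
#5=s depends on [3:q]
#6=u depends on [3:q, 4:p]
#7=t depends on [5:s, 6:u]
#8=p depends on [7:t]
#9=q depends on [7:t]
#10=q depends on [9:q]
sources: [0:u]
N(rest) = Σ N(rest − s) over sources s of rest; N(one piece) = 1:
  size 1 → [8]=1  [10]=1
  size 2 → [8,10]=2  [9,10]=1
  size 3 → [8,9,10]=3
  size 4 → [7,8,9,10]=3
  size 5 → [5,7,8,9,10]=3  [6,7,8,9,10]=3
  size 6 → [4,6,7,8,9,10]=3  [5,6,7,8,9,10]=6
  size 7 → [2,4,6,7,8,9,10]=3  [3,5,6,7,8,9,10]=6  [4,5,6,7,8,9,10]=9
  size 8 → [1,3,5,6,7,8,9,10]=6  [2,4,5,6,7,8,9,10]=12  [3,4,5,6,7,8,9,10]=15
  size 9 → [1,3,4,5,6,7,8,9,10]=21  [2,3,4,5,6,7,8,9,10]=27
  first=0(u) contributes 48

48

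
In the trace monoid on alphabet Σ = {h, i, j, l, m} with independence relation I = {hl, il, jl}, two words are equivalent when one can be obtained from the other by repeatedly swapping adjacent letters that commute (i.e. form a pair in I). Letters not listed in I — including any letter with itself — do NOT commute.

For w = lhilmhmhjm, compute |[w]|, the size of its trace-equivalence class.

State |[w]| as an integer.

drop 0:l onto floor
drop 1:h onto floor
drop 2:i onto {1:h}
drop 3:l onto {0:l}
drop 4:m onto {2:i, 3:l}
drop 5:h onto {4:m}
drop 6:m onto {5:h}
drop 7:h onto {6:m}
drop 8:j onto {7:h}
drop 9:m onto {8:j}
ground layer = {0:l, 1:h}
drop-orders for the pieces not yet dropped (sum over which currently-grounded one goes next):
  1 to go: {9} 1
  2 to go: {8,9} 1
  3 to go: {7,8,9} 1
  4 to go: {6,7,8,9} 1
  5 to go: {5,6,7,8,9} 1
  6 to go: {4,5,6,7,8,9} 1
  7 to go: {2,4,5,6,7,8,9} 1  {3,4,5,6,7,8,9} 1
  8 to go: {0,3,4,5,6,7,8,9} 1  {1,2,4,5,6,7,8,9} 1  {2,3,4,5,6,7,8,9} 2
  if 0:l drops first: 3 orders
  if 1:h drops first: 3 orders
heap linearizations: 6

6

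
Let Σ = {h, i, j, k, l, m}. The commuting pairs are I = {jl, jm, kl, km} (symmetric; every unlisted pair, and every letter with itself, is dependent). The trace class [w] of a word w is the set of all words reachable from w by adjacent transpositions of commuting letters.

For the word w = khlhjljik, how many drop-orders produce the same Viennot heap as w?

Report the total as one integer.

drop 0:k onto floor
drop 1:h onto {0:k}
drop 2:l onto {1:h}
drop 3:h onto {2:l}
drop 4:j onto {3:h}
drop 5:l onto {3:h}
drop 6:j onto {4:j}
drop 7:i onto {5:l, 6:j}
drop 8:k onto {7:i}
ground layer = {0:k}
drop-orders for the pieces not yet dropped (sum over which currently-grounded one goes next):
  1 to go: {8} 1
  2 to go: {7,8} 1
  3 to go: {5,7,8} 1  {6,7,8} 1
  4 to go: {4,6,7,8} 1  {5,6,7,8} 2
  5 to go: {4,5,6,7,8} 3
  6 to go: {3,4,5,6,7,8} 3
  7 to go: {2,3,4,5,6,7,8} 3
  if 0:k drops first: 3 orders

3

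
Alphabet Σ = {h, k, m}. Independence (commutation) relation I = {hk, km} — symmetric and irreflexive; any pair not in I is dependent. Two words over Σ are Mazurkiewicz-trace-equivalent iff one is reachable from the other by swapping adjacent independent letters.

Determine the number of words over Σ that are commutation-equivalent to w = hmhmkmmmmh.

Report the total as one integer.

#0=h has no predecessor
#1=m depends on [0:h]
#2=h depends on [1:m]
#3=m depends on [2:h]
#4=k has no predecessor
#5=m depends on [3:m]
#6=m depends on [5:m]
#7=m depends on [6:m]
#8=m depends on [7:m]
#9=h depends on [8:m]
sources: [0:h, 4:k]
N(rest) = Σ N(rest − s) over sources s of rest; N(one piece) = 1:
  size 1 → [4]=1  [9]=1
  size 2 → [4,9]=2  [8,9]=1
  size 3 → [4,8,9]=3  [7,8,9]=1
  size 4 → [4,7,8,9]=4  [6,7,8,9]=1
  size 5 → [4,6,7,8,9]=5  [5,6,7,8,9]=1
  size 6 → [3,5,6,7,8,9]=1  [4,5,6,7,8,9]=6
  size 7 → [2,3,5,6,7,8,9]=1  [3,4,5,6,7,8,9]=7
  size 8 → [1,2,3,5,6,7,8,9]=1  [2,3,4,5,6,7,8,9]=8
  first=0(h) contributes 9
  first=4(k) contributes 1
|[w]| = 10

10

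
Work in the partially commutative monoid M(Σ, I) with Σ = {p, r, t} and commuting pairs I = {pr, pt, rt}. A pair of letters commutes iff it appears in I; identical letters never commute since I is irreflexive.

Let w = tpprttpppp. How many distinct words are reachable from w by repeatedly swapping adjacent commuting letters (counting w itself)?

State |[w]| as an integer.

0(t) covers ∅
1(p) covers ∅
2(p) covers 1:p
3(r) covers ∅
4(t) covers 0:t
5(t) covers 4:t
6(p) covers 2:p
7(p) covers 6:p
8(p) covers 7:p
9(p) covers 8:p
floor of heap: 0:t, 1:p, 3:r
completions by unplaced set U, small U first (add the entries for U minus each lowest piece of U):
  |U|=1: {3}:1  {5}:1  {9}:1
  |U|=2: {3,5}:2  {3,9}:2  {4,5}:1  {5,9}:2  {8,9}:1
  |U|=3: {0,4,5}:1  {3,4,5}:3  {3,5,9}:6  {3,8,9}:3  {4,5,9}:3  {5,8,9}:3  {7,8,9}:1
  |U|=4: {0,3,4,5}:4  {0,4,5,9}:4  {3,4,5,9}:12  {3,5,8,9}:12  {3,7,8,9}:4  {4,5,8,9}:6  {5,7,8,9}:4  {6,7,8,9}:1
  |U|=5: {0,3,4,5,9}:20  {0,4,5,8,9}:10  {2,6,7,8,9}:1  {3,4,5,8,9}:30  {3,5,7,8,9}:20  {3,6,7,8,9}:5  {4,5,7,8,9}:10  {5,6,7,8,9}:5
  |U|=6: {0,3,4,5,8,9}:60  {0,4,5,7,8,9}:20  {1,2,6,7,8,9}:1  {2,3,6,7,8,9}:6  {2,5,6,7,8,9}:6  {3,4,5,7,8,9}:60  {3,5,6,7,8,9}:30  {4,5,6,7,8,9}:15
  |U|=7: {0,3,4,5,7,8,9}:140  {0,4,5,6,7,8,9}:35  {1,2,3,6,7,8,9}:7  {1,2,5,6,7,8,9}:7  {2,3,5,6,7,8,9}:42  {2,4,5,6,7,8,9}:21  {3,4,5,6,7,8,9}:105
  |U|=8: {0,2,4,5,6,7,8,9}:56  {0,3,4,5,6,7,8,9}:280  {1,2,3,5,6,7,8,9}:56  {1,2,4,5,6,7,8,9}:28  {2,3,4,5,6,7,8,9}:168
  start at 0(t): 252
  start at 1(p): 504
  start at 3(r): 84
sum over floor = 840

840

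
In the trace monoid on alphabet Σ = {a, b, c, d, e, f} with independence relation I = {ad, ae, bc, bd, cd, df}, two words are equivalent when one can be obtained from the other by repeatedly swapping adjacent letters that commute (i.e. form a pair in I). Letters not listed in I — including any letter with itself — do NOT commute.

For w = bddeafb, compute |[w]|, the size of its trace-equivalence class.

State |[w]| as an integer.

0(b) covers ∅
1(d) covers ∅
2(d) covers 1:d
3(e) covers 0:b, 2:d
4(a) covers 0:b
5(f) covers 3:e, 4:a
6(b) covers 5:f
floor of heap: 0:b, 1:d
completions by unplaced set U, small U first (add the entries for U minus each lowest piece of U):
  |U|=1: {6}:1
  |U|=2: {5,6}:1
  |U|=3: {3,5,6}:1  {4,5,6}:1
  |U|=4: {2,3,5,6}:1  {3,4,5,6}:2
  |U|=5: {0,3,4,5,6}:2  {1,2,3,5,6}:1  {2,3,4,5,6}:3
  start at 0(b): 4
  start at 1(d): 5
sum over floor = 9

9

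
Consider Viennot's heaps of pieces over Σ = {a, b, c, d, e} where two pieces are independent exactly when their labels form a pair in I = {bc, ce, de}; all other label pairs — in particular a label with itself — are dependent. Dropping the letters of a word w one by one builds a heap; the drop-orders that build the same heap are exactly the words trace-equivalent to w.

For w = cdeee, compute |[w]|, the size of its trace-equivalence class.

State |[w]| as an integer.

10

0(c) covers ∅
1(d) covers 0:c
2(e) covers ∅
3(e) covers 2:e
4(e) covers 3:e
floor of heap: 0:c, 2:e
completions by unplaced set U, small U first (add the entries for U minus each lowest piece of U):
  |U|=1: {1}:1  {4}:1
  |U|=2: {0,1}:1  {1,4}:2  {3,4}:1
  |U|=3: {0,1,4}:3  {1,3,4}:3  {2,3,4}:1
  start at 0(c): 4
  start at 2(e): 6
sum over floor = 10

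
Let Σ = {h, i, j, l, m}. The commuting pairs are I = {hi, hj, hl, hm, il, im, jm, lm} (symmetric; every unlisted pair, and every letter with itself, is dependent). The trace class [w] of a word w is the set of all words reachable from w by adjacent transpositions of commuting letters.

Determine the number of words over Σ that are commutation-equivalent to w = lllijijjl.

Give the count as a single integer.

4

0(l) covers ∅
1(l) covers 0:l
2(l) covers 1:l
3(i) covers ∅
4(j) covers 2:l, 3:i
5(i) covers 4:j
6(j) covers 5:i
7(j) covers 6:j
8(l) covers 7:j
floor of heap: 0:l, 3:i
completions by unplaced set U, small U first (add the entries for U minus each lowest piece of U):
  |U|=1: {8}:1
  |U|=2: {7,8}:1
  |U|=3: {6,7,8}:1
  |U|=4: {5,6,7,8}:1
  |U|=5: {4,5,6,7,8}:1
  |U|=6: {2,4,5,6,7,8}:1  {3,4,5,6,7,8}:1
  |U|=7: {1,2,4,5,6,7,8}:1  {2,3,4,5,6,7,8}:2
  start at 0(l): 3
  start at 3(i): 1
sum over floor = 4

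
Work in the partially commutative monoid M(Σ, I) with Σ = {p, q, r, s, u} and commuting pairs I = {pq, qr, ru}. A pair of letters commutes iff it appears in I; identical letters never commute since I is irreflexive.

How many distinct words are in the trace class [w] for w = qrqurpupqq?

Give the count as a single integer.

30

#0=q has no predecessor
#1=r has no predecessor
#2=q depends on [0:q]
#3=u depends on [2:q]
#4=r depends on [1:r]
#5=p depends on [3:u, 4:r]
#6=u depends on [5:p]
#7=p depends on [6:u]
#8=q depends on [6:u]
#9=q depends on [8:q]
sources: [0:q, 1:r]
N(rest) = Σ N(rest − s) over sources s of rest; N(one piece) = 1:
  size 1 → [7]=1  [9]=1
  size 2 → [7,9]=2  [8,9]=1
  size 3 → [7,8,9]=3
  size 4 → [6,7,8,9]=3
  size 5 → [5,6,7,8,9]=3
  size 6 → [3,5,6,7,8,9]=3  [4,5,6,7,8,9]=3
  size 7 → [1,4,5,6,7,8,9]=3  [2,3,5,6,7,8,9]=3  [3,4,5,6,7,8,9]=6
  size 8 → [0,2,3,5,6,7,8,9]=3  [1,3,4,5,6,7,8,9]=9  [2,3,4,5,6,7,8,9]=9
  first=0(q) contributes 18
  first=1(r) contributes 12
|[w]| = 30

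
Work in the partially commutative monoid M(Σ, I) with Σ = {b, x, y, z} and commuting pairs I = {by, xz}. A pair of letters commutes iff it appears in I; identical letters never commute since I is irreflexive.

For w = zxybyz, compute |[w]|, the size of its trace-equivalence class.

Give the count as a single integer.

6

drop 0:z onto floor
drop 1:x onto floor
drop 2:y onto {0:z, 1:x}
drop 3:b onto {0:z, 1:x}
drop 4:y onto {2:y}
drop 5:z onto {3:b, 4:y}
ground layer = {0:z, 1:x}
drop-orders for the pieces not yet dropped (sum over which currently-grounded one goes next):
  1 to go: {5} 1
  2 to go: {3,5} 1  {4,5} 1
  3 to go: {2,4,5} 1  {3,4,5} 2
  4 to go: {2,3,4,5} 3
  if 0:z drops first: 3 orders
  if 1:x drops first: 3 orders
heap linearizations: 6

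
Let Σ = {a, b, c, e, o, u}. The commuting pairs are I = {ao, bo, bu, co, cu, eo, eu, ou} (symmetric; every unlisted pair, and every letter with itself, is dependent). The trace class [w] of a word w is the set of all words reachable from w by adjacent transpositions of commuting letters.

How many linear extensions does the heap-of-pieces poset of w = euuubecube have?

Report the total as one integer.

#0=e has no predecessor
#1=u has no predecessor
#2=u depends on [1:u]
#3=u depends on [2:u]
#4=b depends on [0:e]
#5=e depends on [4:b]
#6=c depends on [5:e]
#7=u depends on [3:u]
#8=b depends on [6:c]
#9=e depends on [8:b]
sources: [0:e, 1:u]
N(rest) = Σ N(rest − s) over sources s of rest; N(one piece) = 1:
  size 1 → [7]=1  [9]=1
  size 2 → [3,7]=1  [7,9]=2  [8,9]=1
  size 3 → [2,3,7]=1  [3,7,9]=3  [6,8,9]=1  [7,8,9]=3
  size 4 → [1,2,3,7]=1  [2,3,7,9]=4  [3,7,8,9]=6  [5,6,8,9]=1  [6,7,8,9]=4
  size 5 → [1,2,3,7,9]=5  [2,3,7,8,9]=10  [3,6,7,8,9]=10  [4,5,6,8,9]=1  [5,6,7,8,9]=5
  size 6 → [0,4,5,6,8,9]=1  [1,2,3,7,8,9]=15  [2,3,6,7,8,9]=20  [3,5,6,7,8,9]=15  [4,5,6,7,8,9]=6
  size 7 → [0,4,5,6,7,8,9]=7  [1,2,3,6,7,8,9]=35  [2,3,5,6,7,8,9]=35  [3,4,5,6,7,8,9]=21
  size 8 → [0,3,4,5,6,7,8,9]=28  [1,2,3,5,6,7,8,9]=70  [2,3,4,5,6,7,8,9]=56
  first=0(e) contributes 126
  first=1(u) contributes 84
|[w]| = 210

210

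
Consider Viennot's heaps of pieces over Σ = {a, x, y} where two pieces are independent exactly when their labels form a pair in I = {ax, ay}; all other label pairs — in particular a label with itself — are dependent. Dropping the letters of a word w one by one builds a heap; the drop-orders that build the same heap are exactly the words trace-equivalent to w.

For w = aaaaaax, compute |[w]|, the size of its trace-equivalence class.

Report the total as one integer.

0(a) covers ∅
1(a) covers 0:a
2(a) covers 1:a
3(a) covers 2:a
4(a) covers 3:a
5(a) covers 4:a
6(x) covers ∅
floor of heap: 0:a, 6:x
completions by unplaced set U, small U first (add the entries for U minus each lowest piece of U):
  |U|=1: {5}:1  {6}:1
  |U|=2: {4,5}:1  {5,6}:2
  |U|=3: {3,4,5}:1  {4,5,6}:3
  |U|=4: {2,3,4,5}:1  {3,4,5,6}:4
  |U|=5: {1,2,3,4,5}:1  {2,3,4,5,6}:5
  start at 0(a): 6
  start at 6(x): 1
sum over floor = 7

7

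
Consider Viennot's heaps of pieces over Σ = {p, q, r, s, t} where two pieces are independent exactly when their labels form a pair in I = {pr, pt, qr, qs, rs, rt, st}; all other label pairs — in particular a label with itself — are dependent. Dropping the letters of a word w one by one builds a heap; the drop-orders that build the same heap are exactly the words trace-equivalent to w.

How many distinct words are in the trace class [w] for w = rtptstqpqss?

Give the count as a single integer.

462

#0=r has no predecessor
#1=t has no predecessor
#2=p has no predecessor
#3=t depends on [1:t]
#4=s depends on [2:p]
#5=t depends on [3:t]
#6=q depends on [2:p, 5:t]
#7=p depends on [4:s, 6:q]
#8=q depends on [7:p]
#9=s depends on [7:p]
#10=s depends on [9:s]
sources: [0:r, 1:t, 2:p]
N(rest) = Σ N(rest − s) over sources s of rest; N(one piece) = 1:
  size 1 → [0]=1  [8]=1  [10]=1
  size 2 → [0,8]=2  [0,10]=2  [8,10]=2  [9,10]=1
  size 3 → [0,8,10]=6  [0,9,10]=3  [8,9,10]=3
  size 4 → [0,8,9,10]=12  [7,8,9,10]=3
  size 5 → [0,7,8,9,10]=15  [4,7,8,9,10]=3  [6,7,8,9,10]=3
  size 6 → [0,4,7,8,9,10]=18  [0,6,7,8,9,10]=18  [4,6,7,8,9,10]=6  [5,6,7,8,9,10]=3
  size 7 → [0,4,6,7,8,9,10]=42  [0,5,6,7,8,9,10]=21  [2,4,6,7,8,9,10]=6  [3,5,6,7,8,9,10]=3  [4,5,6,7,8,9,10]=9
  size 8 → [0,2,4,6,7,8,9,10]=48  [0,3,5,6,7,8,9,10]=24  [0,4,5,6,7,8,9,10]=72  [1,3,5,6,7,8,9,10]=3  [2,4,5,6,7,8,9,10]=15  [3,4,5,6,7,8,9,10]=12
  size 9 → [0,1,3,5,6,7,8,9,10]=27  [0,2,4,5,6,7,8,9,10]=135  [0,3,4,5,6,7,8,9,10]=108  [1,3,4,5,6,7,8,9,10]=15  [2,3,4,5,6,7,8,9,10]=27
  first=0(r) contributes 42
  first=1(t) contributes 270
  first=2(p) contributes 150
|[w]| = 462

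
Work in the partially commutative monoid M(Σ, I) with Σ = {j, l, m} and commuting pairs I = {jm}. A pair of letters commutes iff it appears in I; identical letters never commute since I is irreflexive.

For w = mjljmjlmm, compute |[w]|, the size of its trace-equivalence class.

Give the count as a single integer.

6

#0=m has no predecessor
#1=j has no predecessor
#2=l depends on [0:m, 1:j]
#3=j depends on [2:l]
#4=m depends on [2:l]
#5=j depends on [3:j]
#6=l depends on [4:m, 5:j]
#7=m depends on [6:l]
#8=m depends on [7:m]
sources: [0:m, 1:j]
N(rest) = Σ N(rest − s) over sources s of rest; N(one piece) = 1:
  size 1 → [8]=1
  size 2 → [7,8]=1
  size 3 → [6,7,8]=1
  size 4 → [4,6,7,8]=1  [5,6,7,8]=1
  size 5 → [3,5,6,7,8]=1  [4,5,6,7,8]=2
  size 6 → [3,4,5,6,7,8]=3
  size 7 → [2,3,4,5,6,7,8]=3
  first=0(m) contributes 3
  first=1(j) contributes 3
|[w]| = 6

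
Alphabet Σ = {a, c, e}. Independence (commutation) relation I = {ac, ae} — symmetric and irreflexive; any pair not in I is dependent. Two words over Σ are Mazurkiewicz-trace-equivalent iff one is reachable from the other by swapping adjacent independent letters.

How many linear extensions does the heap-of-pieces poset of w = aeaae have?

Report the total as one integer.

piece 0:a — minimal
piece 1:e — minimal
piece 2:a rests on {0:a}
piece 3:a rests on {2:a}
piece 4:e rests on {1:e}
minimal pieces: {0:a, 1:e}
ways to finish when only these pieces remain (= sum over removing one remaining piece with nothing left below it):
  1 left: {3}→1  {4}→1
  2 left: {1,4}→1  {2,3}→1  {3,4}→2
  3 left: {0,2,3}→1  {1,3,4}→3  {2,3,4}→3
  placing 0:a first → 6 extensions
  placing 1:e first → 4 extensions
total linear extensions = 10

10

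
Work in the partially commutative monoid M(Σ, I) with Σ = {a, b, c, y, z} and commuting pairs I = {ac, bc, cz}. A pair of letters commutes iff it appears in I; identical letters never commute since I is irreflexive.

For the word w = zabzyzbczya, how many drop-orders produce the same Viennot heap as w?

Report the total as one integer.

4

drop 0:z onto floor
drop 1:a onto {0:z}
drop 2:b onto {1:a}
drop 3:z onto {2:b}
drop 4:y onto {3:z}
drop 5:z onto {4:y}
drop 6:b onto {5:z}
drop 7:c onto {4:y}
drop 8:z onto {6:b}
drop 9:y onto {7:c, 8:z}
drop 10:a onto {9:y}
ground layer = {0:z}
drop-orders for the pieces not yet dropped (sum over which currently-grounded one goes next):
  1 to go: {10} 1
  2 to go: {9,10} 1
  3 to go: {7,9,10} 1  {8,9,10} 1
  4 to go: {6,8,9,10} 1  {7,8,9,10} 2
  5 to go: {5,6,8,9,10} 1  {6,7,8,9,10} 3
  6 to go: {5,6,7,8,9,10} 4
  7 to go: {4,5,6,7,8,9,10} 4
  8 to go: {3,4,5,6,7,8,9,10} 4
  9 to go: {2,3,4,5,6,7,8,9,10} 4
  if 0:z drops first: 4 orders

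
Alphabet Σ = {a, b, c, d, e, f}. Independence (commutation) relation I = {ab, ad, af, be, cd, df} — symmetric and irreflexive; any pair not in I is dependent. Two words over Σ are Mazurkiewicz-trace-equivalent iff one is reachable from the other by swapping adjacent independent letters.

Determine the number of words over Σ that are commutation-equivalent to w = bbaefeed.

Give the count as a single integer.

6

piece 0:b — minimal
piece 1:b rests on {0:b}
piece 2:a — minimal
piece 3:e rests on {2:a}
piece 4:f rests on {1:b, 3:e}
piece 5:e rests on {4:f}
piece 6:e rests on {5:e}
piece 7:d rests on {6:e}
minimal pieces: {0:b, 2:a}
ways to finish when only these pieces remain (= sum over removing one remaining piece with nothing left below it):
  1 left: {7}→1
  2 left: {6,7}→1
  3 left: {5,6,7}→1
  4 left: {4,5,6,7}→1
  5 left: {1,4,5,6,7}→1  {3,4,5,6,7}→1
  6 left: {0,1,4,5,6,7}→1  {1,3,4,5,6,7}→2  {2,3,4,5,6,7}→1
  placing 0:b first → 3 extensions
  placing 2:a first → 3 extensions
total linear extensions = 6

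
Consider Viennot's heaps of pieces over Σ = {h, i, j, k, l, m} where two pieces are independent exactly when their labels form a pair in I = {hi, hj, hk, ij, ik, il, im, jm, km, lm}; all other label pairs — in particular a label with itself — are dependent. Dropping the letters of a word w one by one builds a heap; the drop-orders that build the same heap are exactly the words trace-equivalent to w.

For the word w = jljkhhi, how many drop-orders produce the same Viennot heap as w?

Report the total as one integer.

#0=j has no predecessor
#1=l depends on [0:j]
#2=j depends on [1:l]
#3=k depends on [2:j]
#4=h depends on [1:l]
#5=h depends on [4:h]
#6=i has no predecessor
sources: [0:j, 6:i]
N(rest) = Σ N(rest − s) over sources s of rest; N(one piece) = 1:
  size 1 → [3]=1  [5]=1  [6]=1
  size 2 → [2,3]=1  [3,5]=2  [3,6]=2  [4,5]=1  [5,6]=2
  size 3 → [2,3,5]=3  [2,3,6]=3  [3,4,5]=3  [3,5,6]=6  [4,5,6]=3
  size 4 → [2,3,4,5]=6  [2,3,5,6]=12  [3,4,5,6]=12
  size 5 → [1,2,3,4,5]=6  [2,3,4,5,6]=30
  first=0(j) contributes 36
  first=6(i) contributes 6
|[w]| = 42

42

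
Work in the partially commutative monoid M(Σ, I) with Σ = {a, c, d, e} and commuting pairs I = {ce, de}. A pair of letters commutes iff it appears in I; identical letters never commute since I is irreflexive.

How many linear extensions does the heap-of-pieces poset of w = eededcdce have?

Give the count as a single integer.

#0=e has no predecessor
#1=e depends on [0:e]
#2=d has no predecessor
#3=e depends on [1:e]
#4=d depends on [2:d]
#5=c depends on [4:d]
#6=d depends on [5:c]
#7=c depends on [6:d]
#8=e depends on [3:e]
sources: [0:e, 2:d]
N(rest) = Σ N(rest − s) over sources s of rest; N(one piece) = 1:
  size 1 → [7]=1  [8]=1
  size 2 → [3,8]=1  [6,7]=1  [7,8]=2
  size 3 → [1,3,8]=1  [3,7,8]=3  [5,6,7]=1  [6,7,8]=3
  size 4 → [0,1,3,8]=1  [1,3,7,8]=4  [3,6,7,8]=6  [4,5,6,7]=1  [5,6,7,8]=4
  size 5 → [0,1,3,7,8]=5  [1,3,6,7,8]=10  [2,4,5,6,7]=1  [3,5,6,7,8]=10  [4,5,6,7,8]=5
  size 6 → [0,1,3,6,7,8]=15  [1,3,5,6,7,8]=20  [2,4,5,6,7,8]=6  [3,4,5,6,7,8]=15
  size 7 → [0,1,3,5,6,7,8]=35  [1,3,4,5,6,7,8]=35  [2,3,4,5,6,7,8]=21
  first=0(e) contributes 56
  first=2(d) contributes 70
|[w]| = 126

126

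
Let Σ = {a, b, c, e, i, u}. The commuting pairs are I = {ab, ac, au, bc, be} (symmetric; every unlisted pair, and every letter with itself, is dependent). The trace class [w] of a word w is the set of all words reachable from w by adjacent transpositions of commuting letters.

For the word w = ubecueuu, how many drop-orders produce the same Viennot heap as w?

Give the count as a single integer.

#0=u has no predecessor
#1=b depends on [0:u]
#2=e depends on [0:u]
#3=c depends on [2:e]
#4=u depends on [1:b, 3:c]
#5=e depends on [4:u]
#6=u depends on [5:e]
#7=u depends on [6:u]
sources: [0:u]
N(rest) = Σ N(rest − s) over sources s of rest; N(one piece) = 1:
  size 1 → [7]=1
  size 2 → [6,7]=1
  size 3 → [5,6,7]=1
  size 4 → [4,5,6,7]=1
  size 5 → [1,4,5,6,7]=1  [3,4,5,6,7]=1
  size 6 → [1,3,4,5,6,7]=2  [2,3,4,5,6,7]=1
  first=0(u) contributes 3

3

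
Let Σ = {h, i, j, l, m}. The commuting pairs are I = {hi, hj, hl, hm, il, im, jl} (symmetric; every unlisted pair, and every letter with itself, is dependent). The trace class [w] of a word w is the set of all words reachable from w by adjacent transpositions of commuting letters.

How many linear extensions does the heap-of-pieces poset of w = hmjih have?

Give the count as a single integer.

10

#0=h has no predecessor
#1=m has no predecessor
#2=j depends on [1:m]
#3=i depends on [2:j]
#4=h depends on [0:h]
sources: [0:h, 1:m]
N(rest) = Σ N(rest − s) over sources s of rest; N(one piece) = 1:
  size 1 → [3]=1  [4]=1
  size 2 → [0,4]=1  [2,3]=1  [3,4]=2
  size 3 → [0,3,4]=3  [1,2,3]=1  [2,3,4]=3
  first=0(h) contributes 4
  first=1(m) contributes 6
|[w]| = 10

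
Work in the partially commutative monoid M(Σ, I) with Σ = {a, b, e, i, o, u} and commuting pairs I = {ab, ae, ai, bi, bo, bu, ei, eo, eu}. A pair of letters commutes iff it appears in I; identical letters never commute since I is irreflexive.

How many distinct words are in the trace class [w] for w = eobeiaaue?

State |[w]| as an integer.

378

#0=e has no predecessor
#1=o has no predecessor
#2=b depends on [0:e]
#3=e depends on [2:b]
#4=i depends on [1:o]
#5=a depends on [1:o]
#6=a depends on [5:a]
#7=u depends on [4:i, 6:a]
#8=e depends on [3:e]
sources: [0:e, 1:o]
N(rest) = Σ N(rest − s) over sources s of rest; N(one piece) = 1:
  size 1 → [7]=1  [8]=1
  size 2 → [3,8]=1  [4,7]=1  [6,7]=1  [7,8]=2
  size 3 → [2,3,8]=1  [3,7,8]=3  [4,6,7]=2  [4,7,8]=3  [5,6,7]=1  [6,7,8]=3
  size 4 → [0,2,3,8]=1  [2,3,7,8]=4  [3,4,7,8]=6  [3,6,7,8]=6  [4,5,6,7]=3  [4,6,7,8]=8  [5,6,7,8]=4
  size 5 → [0,2,3,7,8]=5  [1,4,5,6,7]=3  [2,3,4,7,8]=10  [2,3,6,7,8]=10  [3,4,6,7,8]=20  [3,5,6,7,8]=10  [4,5,6,7,8]=15
  size 6 → [0,2,3,4,7,8]=15  [0,2,3,6,7,8]=15  [1,4,5,6,7,8]=18  [2,3,4,6,7,8]=40  [2,3,5,6,7,8]=20  [3,4,5,6,7,8]=45
  size 7 → [0,2,3,4,6,7,8]=70  [0,2,3,5,6,7,8]=35  [1,3,4,5,6,7,8]=63  [2,3,4,5,6,7,8]=105
  first=0(e) contributes 168
  first=1(o) contributes 210
|[w]| = 378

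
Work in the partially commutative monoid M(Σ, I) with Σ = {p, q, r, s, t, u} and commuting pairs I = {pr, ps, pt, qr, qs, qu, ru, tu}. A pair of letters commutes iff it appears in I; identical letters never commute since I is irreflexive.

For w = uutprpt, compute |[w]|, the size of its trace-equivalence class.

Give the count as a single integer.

35

drop 0:u onto floor
drop 1:u onto {0:u}
drop 2:t onto floor
drop 3:p onto {1:u}
drop 4:r onto {2:t}
drop 5:p onto {3:p}
drop 6:t onto {4:r}
ground layer = {0:u, 2:t}
drop-orders for the pieces not yet dropped (sum over which currently-grounded one goes next):
  1 to go: {5} 1  {6} 1
  2 to go: {3,5} 1  {4,6} 1  {5,6} 2
  3 to go: {1,3,5} 1  {2,4,6} 1  {3,5,6} 3  {4,5,6} 3
  4 to go: {0,1,3,5} 1  {1,3,5,6} 4  {2,4,5,6} 4  {3,4,5,6} 6
  5 to go: {0,1,3,5,6} 5  {1,3,4,5,6} 10  {2,3,4,5,6} 10
  if 0:u drops first: 20 orders
  if 2:t drops first: 15 orders
heap linearizations: 35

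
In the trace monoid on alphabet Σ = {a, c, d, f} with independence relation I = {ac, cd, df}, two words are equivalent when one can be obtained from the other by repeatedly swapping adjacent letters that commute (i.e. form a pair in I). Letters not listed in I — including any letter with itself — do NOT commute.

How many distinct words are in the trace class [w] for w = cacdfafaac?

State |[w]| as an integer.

27

#0=c has no predecessor
#1=a has no predecessor
#2=c depends on [0:c]
#3=d depends on [1:a]
#4=f depends on [1:a, 2:c]
#5=a depends on [3:d, 4:f]
#6=f depends on [5:a]
#7=a depends on [6:f]
#8=a depends on [7:a]
#9=c depends on [6:f]
sources: [0:c, 1:a]
N(rest) = Σ N(rest − s) over sources s of rest; N(one piece) = 1:
  size 1 → [8]=1  [9]=1
  size 2 → [7,8]=1  [8,9]=2
  size 3 → [7,8,9]=3
  size 4 → [6,7,8,9]=3
  size 5 → [5,6,7,8,9]=3
  size 6 → [3,5,6,7,8,9]=3  [4,5,6,7,8,9]=3
  size 7 → [2,4,5,6,7,8,9]=3  [3,4,5,6,7,8,9]=6
  size 8 → [0,2,4,5,6,7,8,9]=3  [1,3,4,5,6,7,8,9]=6  [2,3,4,5,6,7,8,9]=9
  first=0(c) contributes 15
  first=1(a) contributes 12
|[w]| = 27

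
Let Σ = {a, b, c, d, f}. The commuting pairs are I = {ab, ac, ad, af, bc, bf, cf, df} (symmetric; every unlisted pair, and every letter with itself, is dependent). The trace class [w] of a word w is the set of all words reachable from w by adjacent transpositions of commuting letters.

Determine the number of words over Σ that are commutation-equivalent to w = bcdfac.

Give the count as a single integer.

60

piece 0:b — minimal
piece 1:c — minimal
piece 2:d rests on {0:b, 1:c}
piece 3:f — minimal
piece 4:a — minimal
piece 5:c rests on {2:d}
minimal pieces: {0:b, 1:c, 3:f, 4:a}
ways to finish when only these pieces remain (= sum over removing one remaining piece with nothing left below it):
  1 left: {3}→1  {4}→1  {5}→1
  2 left: {2,5}→1  {3,4}→2  {3,5}→2  {4,5}→2
  3 left: {0,2,5}→1  {1,2,5}→1  {2,3,5}→3  {2,4,5}→3  {3,4,5}→6
  4 left: {0,1,2,5}→2  {0,2,3,5}→4  {0,2,4,5}→4  {1,2,3,5}→4  {1,2,4,5}→4  {2,3,4,5}→12
  placing 0:b first → 20 extensions
  placing 1:c first → 20 extensions
  placing 3:f first → 10 extensions
  placing 4:a first → 10 extensions
total linear extensions = 60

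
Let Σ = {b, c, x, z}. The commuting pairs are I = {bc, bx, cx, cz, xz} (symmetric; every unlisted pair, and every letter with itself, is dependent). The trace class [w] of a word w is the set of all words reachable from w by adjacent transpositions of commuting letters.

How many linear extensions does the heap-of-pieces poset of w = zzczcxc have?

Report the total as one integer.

140

drop 0:z onto floor
drop 1:z onto {0:z}
drop 2:c onto floor
drop 3:z onto {1:z}
drop 4:c onto {2:c}
drop 5:x onto floor
drop 6:c onto {4:c}
ground layer = {0:z, 2:c, 5:x}
drop-orders for the pieces not yet dropped (sum over which currently-grounded one goes next):
  1 to go: {3} 1  {5} 1  {6} 1
  2 to go: {1,3} 1  {3,5} 2  {3,6} 2  {4,6} 1  {5,6} 2
  3 to go: {0,1,3} 1  {1,3,5} 3  {1,3,6} 3  {2,4,6} 1  {3,4,6} 3  {3,5,6} 6  {4,5,6} 3
  4 to go: {0,1,3,5} 4  {0,1,3,6} 4  {1,3,4,6} 6  {1,3,5,6} 12  {2,3,4,6} 4  {2,4,5,6} 4  {3,4,5,6} 12
  5 to go: {0,1,3,4,6} 10  {0,1,3,5,6} 20  {1,2,3,4,6} 10  {1,3,4,5,6} 30  {2,3,4,5,6} 20
  if 0:z drops first: 60 orders
  if 2:c drops first: 60 orders
  if 5:x drops first: 20 orders
heap linearizations: 140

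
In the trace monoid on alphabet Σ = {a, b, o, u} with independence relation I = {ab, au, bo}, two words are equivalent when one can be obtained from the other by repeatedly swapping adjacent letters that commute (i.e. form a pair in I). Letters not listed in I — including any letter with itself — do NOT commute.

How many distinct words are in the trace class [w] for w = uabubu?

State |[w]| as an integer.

0(u) covers ∅
1(a) covers ∅
2(b) covers 0:u
3(u) covers 2:b
4(b) covers 3:u
5(u) covers 4:b
floor of heap: 0:u, 1:a
completions by unplaced set U, small U first (add the entries for U minus each lowest piece of U):
  |U|=1: {1}:1  {5}:1
  |U|=2: {1,5}:2  {4,5}:1
  |U|=3: {1,4,5}:3  {3,4,5}:1
  |U|=4: {1,3,4,5}:4  {2,3,4,5}:1
  start at 0(u): 5
  start at 1(a): 1
sum over floor = 6

6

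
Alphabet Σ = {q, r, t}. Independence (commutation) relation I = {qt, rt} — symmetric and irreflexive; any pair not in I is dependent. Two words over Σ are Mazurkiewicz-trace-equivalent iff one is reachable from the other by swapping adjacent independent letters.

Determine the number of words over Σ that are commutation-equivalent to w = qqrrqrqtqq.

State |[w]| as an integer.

#0=q has no predecessor
#1=q depends on [0:q]
#2=r depends on [1:q]
#3=r depends on [2:r]
#4=q depends on [3:r]
#5=r depends on [4:q]
#6=q depends on [5:r]
#7=t has no predecessor
#8=q depends on [6:q]
#9=q depends on [8:q]
sources: [0:q, 7:t]
N(rest) = Σ N(rest − s) over sources s of rest; N(one piece) = 1:
  size 1 → [7]=1  [9]=1
  size 2 → [7,9]=2  [8,9]=1
  size 3 → [6,8,9]=1  [7,8,9]=3
  size 4 → [5,6,8,9]=1  [6,7,8,9]=4
  size 5 → [4,5,6,8,9]=1  [5,6,7,8,9]=5
  size 6 → [3,4,5,6,8,9]=1  [4,5,6,7,8,9]=6
  size 7 → [2,3,4,5,6,8,9]=1  [3,4,5,6,7,8,9]=7
  size 8 → [1,2,3,4,5,6,8,9]=1  [2,3,4,5,6,7,8,9]=8
  first=0(q) contributes 9
  first=7(t) contributes 1
|[w]| = 10

10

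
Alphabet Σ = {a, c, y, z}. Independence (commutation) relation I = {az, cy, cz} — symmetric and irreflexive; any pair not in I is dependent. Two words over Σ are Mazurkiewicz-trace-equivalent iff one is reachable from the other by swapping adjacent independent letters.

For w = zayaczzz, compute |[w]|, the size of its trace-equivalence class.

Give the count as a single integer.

#0=z has no predecessor
#1=a has no predecessor
#2=y depends on [0:z, 1:a]
#3=a depends on [2:y]
#4=c depends on [3:a]
#5=z depends on [2:y]
#6=z depends on [5:z]
#7=z depends on [6:z]
sources: [0:z, 1:a]
N(rest) = Σ N(rest − s) over sources s of rest; N(one piece) = 1:
  size 1 → [4]=1  [7]=1
  size 2 → [3,4]=1  [4,7]=2  [6,7]=1
  size 3 → [3,4,7]=3  [4,6,7]=3  [5,6,7]=1
  size 4 → [3,4,6,7]=6  [4,5,6,7]=4
  size 5 → [3,4,5,6,7]=10
  size 6 → [2,3,4,5,6,7]=10
  first=0(z) contributes 10
  first=1(a) contributes 10
|[w]| = 20

20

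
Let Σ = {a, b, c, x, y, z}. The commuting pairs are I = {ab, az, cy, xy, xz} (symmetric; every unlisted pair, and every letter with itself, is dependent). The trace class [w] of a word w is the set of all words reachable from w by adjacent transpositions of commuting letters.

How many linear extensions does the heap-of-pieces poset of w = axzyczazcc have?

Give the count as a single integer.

#0=a has no predecessor
#1=x depends on [0:a]
#2=z has no predecessor
#3=y depends on [0:a, 2:z]
#4=c depends on [1:x, 2:z]
#5=z depends on [3:y, 4:c]
#6=a depends on [3:y, 4:c]
#7=z depends on [5:z]
#8=c depends on [6:a, 7:z]
#9=c depends on [8:c]
sources: [0:a, 2:z]
N(rest) = Σ N(rest − s) over sources s of rest; N(one piece) = 1:
  size 1 → [9]=1
  size 2 → [8,9]=1
  size 3 → [6,8,9]=1  [7,8,9]=1
  size 4 → [5,7,8,9]=1  [6,7,8,9]=2
  size 5 → [5,6,7,8,9]=3
  size 6 → [3,5,6,7,8,9]=3  [4,5,6,7,8,9]=3
  size 7 → [1,4,5,6,7,8,9]=3  [3,4,5,6,7,8,9]=6
  size 8 → [1,3,4,5,6,7,8,9]=9  [2,3,4,5,6,7,8,9]=6
  first=0(a) contributes 15
  first=2(z) contributes 9
|[w]| = 24

24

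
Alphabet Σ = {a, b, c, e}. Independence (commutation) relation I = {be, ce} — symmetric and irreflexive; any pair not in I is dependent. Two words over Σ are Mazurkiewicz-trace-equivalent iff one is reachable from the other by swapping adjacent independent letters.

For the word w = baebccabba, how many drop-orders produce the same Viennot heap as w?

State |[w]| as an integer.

4

#0=b has no predecessor
#1=a depends on [0:b]
#2=e depends on [1:a]
#3=b depends on [1:a]
#4=c depends on [3:b]
#5=c depends on [4:c]
#6=a depends on [2:e, 5:c]
#7=b depends on [6:a]
#8=b depends on [7:b]
#9=a depends on [8:b]
sources: [0:b]
N(rest) = Σ N(rest − s) over sources s of rest; N(one piece) = 1:
  size 1 → [9]=1
  size 2 → [8,9]=1
  size 3 → [7,8,9]=1
  size 4 → [6,7,8,9]=1
  size 5 → [2,6,7,8,9]=1  [5,6,7,8,9]=1
  size 6 → [2,5,6,7,8,9]=2  [4,5,6,7,8,9]=1
  size 7 → [2,4,5,6,7,8,9]=3  [3,4,5,6,7,8,9]=1
  size 8 → [2,3,4,5,6,7,8,9]=4
  first=0(b) contributes 4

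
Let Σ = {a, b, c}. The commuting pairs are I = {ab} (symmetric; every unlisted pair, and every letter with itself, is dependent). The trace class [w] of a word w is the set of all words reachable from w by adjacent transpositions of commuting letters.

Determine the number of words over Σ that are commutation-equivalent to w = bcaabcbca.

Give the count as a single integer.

3

piece 0:b — minimal
piece 1:c rests on {0:b}
piece 2:a rests on {1:c}
piece 3:a rests on {2:a}
piece 4:b rests on {1:c}
piece 5:c rests on {3:a, 4:b}
piece 6:b rests on {5:c}
piece 7:c rests on {6:b}
piece 8:a rests on {7:c}
minimal pieces: {0:b}
ways to finish when only these pieces remain (= sum over removing one remaining piece with nothing left below it):
  1 left: {8}→1
  2 left: {7,8}→1
  3 left: {6,7,8}→1
  4 left: {5,6,7,8}→1
  5 left: {3,5,6,7,8}→1  {4,5,6,7,8}→1
  6 left: {2,3,5,6,7,8}→1  {3,4,5,6,7,8}→2
  7 left: {2,3,4,5,6,7,8}→3
  placing 0:b first → 3 extensions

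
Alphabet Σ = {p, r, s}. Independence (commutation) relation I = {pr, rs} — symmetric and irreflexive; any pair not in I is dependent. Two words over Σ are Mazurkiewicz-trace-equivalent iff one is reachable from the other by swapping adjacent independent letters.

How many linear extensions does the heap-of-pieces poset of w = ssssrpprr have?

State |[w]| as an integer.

0(s) covers ∅
1(s) covers 0:s
2(s) covers 1:s
3(s) covers 2:s
4(r) covers ∅
5(p) covers 3:s
6(p) covers 5:p
7(r) covers 4:r
8(r) covers 7:r
floor of heap: 0:s, 4:r
completions by unplaced set U, small U first (add the entries for U minus each lowest piece of U):
  |U|=1: {6}:1  {8}:1
  |U|=2: {5,6}:1  {6,8}:2  {7,8}:1
  |U|=3: {3,5,6}:1  {4,7,8}:1  {5,6,8}:3  {6,7,8}:3
  |U|=4: {2,3,5,6}:1  {3,5,6,8}:4  {4,6,7,8}:4  {5,6,7,8}:6
  |U|=5: {1,2,3,5,6}:1  {2,3,5,6,8}:5  {3,5,6,7,8}:10  {4,5,6,7,8}:10
  |U|=6: {0,1,2,3,5,6}:1  {1,2,3,5,6,8}:6  {2,3,5,6,7,8}:15  {3,4,5,6,7,8}:20
  |U|=7: {0,1,2,3,5,6,8}:7  {1,2,3,5,6,7,8}:21  {2,3,4,5,6,7,8}:35
  start at 0(s): 56
  start at 4(r): 28
sum over floor = 84

84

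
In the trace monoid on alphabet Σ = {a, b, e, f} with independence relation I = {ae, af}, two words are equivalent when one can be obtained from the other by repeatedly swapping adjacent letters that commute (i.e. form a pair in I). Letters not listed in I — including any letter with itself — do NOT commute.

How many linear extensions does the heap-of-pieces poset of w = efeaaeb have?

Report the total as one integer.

#0=e has no predecessor
#1=f depends on [0:e]
#2=e depends on [1:f]
#3=a has no predecessor
#4=a depends on [3:a]
#5=e depends on [2:e]
#6=b depends on [4:a, 5:e]
sources: [0:e, 3:a]
N(rest) = Σ N(rest − s) over sources s of rest; N(one piece) = 1:
  size 1 → [6]=1
  size 2 → [4,6]=1  [5,6]=1
  size 3 → [2,5,6]=1  [3,4,6]=1  [4,5,6]=2
  size 4 → [1,2,5,6]=1  [2,4,5,6]=3  [3,4,5,6]=3
  size 5 → [0,1,2,5,6]=1  [1,2,4,5,6]=4  [2,3,4,5,6]=6
  first=0(e) contributes 10
  first=3(a) contributes 5
|[w]| = 15

15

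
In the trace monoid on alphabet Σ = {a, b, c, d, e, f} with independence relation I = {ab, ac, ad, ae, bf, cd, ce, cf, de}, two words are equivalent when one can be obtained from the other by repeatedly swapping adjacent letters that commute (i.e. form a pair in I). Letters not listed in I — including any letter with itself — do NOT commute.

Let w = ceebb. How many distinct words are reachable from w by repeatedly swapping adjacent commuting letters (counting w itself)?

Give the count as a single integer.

#0=c has no predecessor
#1=e has no predecessor
#2=e depends on [1:e]
#3=b depends on [0:c, 2:e]
#4=b depends on [3:b]
sources: [0:c, 1:e]
N(rest) = Σ N(rest − s) over sources s of rest; N(one piece) = 1:
  size 1 → [4]=1
  size 2 → [3,4]=1
  size 3 → [0,3,4]=1  [2,3,4]=1
  first=0(c) contributes 1
  first=1(e) contributes 2
|[w]| = 3

3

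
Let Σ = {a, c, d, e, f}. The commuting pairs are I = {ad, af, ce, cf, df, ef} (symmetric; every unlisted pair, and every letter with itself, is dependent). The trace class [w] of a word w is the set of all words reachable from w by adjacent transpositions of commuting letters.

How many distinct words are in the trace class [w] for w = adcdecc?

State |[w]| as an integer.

piece 0:a — minimal
piece 1:d — minimal
piece 2:c rests on {0:a, 1:d}
piece 3:d rests on {2:c}
piece 4:e rests on {3:d}
piece 5:c rests on {3:d}
piece 6:c rests on {5:c}
minimal pieces: {0:a, 1:d}
ways to finish when only these pieces remain (= sum over removing one remaining piece with nothing left below it):
  1 left: {4}→1  {6}→1
  2 left: {4,6}→2  {5,6}→1
  3 left: {4,5,6}→3
  4 left: {3,4,5,6}→3
  5 left: {2,3,4,5,6}→3
  placing 0:a first → 3 extensions
  placing 1:d first → 3 extensions
total linear extensions = 6

6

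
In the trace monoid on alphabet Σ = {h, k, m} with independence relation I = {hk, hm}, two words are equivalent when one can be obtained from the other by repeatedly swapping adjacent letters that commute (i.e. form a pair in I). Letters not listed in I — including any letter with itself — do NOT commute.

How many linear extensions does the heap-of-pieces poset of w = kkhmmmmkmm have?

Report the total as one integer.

10

#0=k has no predecessor
#1=k depends on [0:k]
#2=h has no predecessor
#3=m depends on [1:k]
#4=m depends on [3:m]
#5=m depends on [4:m]
#6=m depends on [5:m]
#7=k depends on [6:m]
#8=m depends on [7:k]
#9=m depends on [8:m]
sources: [0:k, 2:h]
N(rest) = Σ N(rest − s) over sources s of rest; N(one piece) = 1:
  size 1 → [2]=1  [9]=1
  size 2 → [2,9]=2  [8,9]=1
  size 3 → [2,8,9]=3  [7,8,9]=1
  size 4 → [2,7,8,9]=4  [6,7,8,9]=1
  size 5 → [2,6,7,8,9]=5  [5,6,7,8,9]=1
  size 6 → [2,5,6,7,8,9]=6  [4,5,6,7,8,9]=1
  size 7 → [2,4,5,6,7,8,9]=7  [3,4,5,6,7,8,9]=1
  size 8 → [1,3,4,5,6,7,8,9]=1  [2,3,4,5,6,7,8,9]=8
  first=0(k) contributes 9
  first=2(h) contributes 1
|[w]| = 10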